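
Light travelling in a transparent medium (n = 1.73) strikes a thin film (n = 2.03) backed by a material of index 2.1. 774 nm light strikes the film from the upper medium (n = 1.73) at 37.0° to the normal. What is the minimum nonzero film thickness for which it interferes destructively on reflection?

Ray reflecting at the top interface goes from n = 1.73 toward n = 2.03: a half-wave phase shift.
At the lower boundary (n = 2.03 to n = 2.1) the reflected ray undergoes a half-wave phase shift.
Zero or two π shifts → no net half-wave offset.
With no net inversion, destructive interference in reflection requires 2 n t cos θ_r = (m + ½) λ.
Snell's law: 1.73 sin 37.0° = 2.03 sin θ_r → sin θ_r = 0.513, cos θ_r = 0.858.
Minimum at m = 0: t = λ / (4 n cos θ_r) = 774 / (4 × 2.03 × 0.858) = 111 nm.

111 nm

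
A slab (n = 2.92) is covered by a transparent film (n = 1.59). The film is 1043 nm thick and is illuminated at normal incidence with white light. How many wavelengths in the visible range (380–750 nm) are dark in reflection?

5

At the upper boundary (n = 1.0 to n = 1.59) the reflected ray undergoes a half-wave phase shift.
Ray reflecting at the bottom interface goes from n = 1.59 toward n = 2.92: a half-wave phase shift.
Zero or two π shifts → no net half-wave offset.
With no net inversion, destructive interference in reflection requires 2 n t = (m + ½) λ.
λ = 2 n t / (m + ½) = 3317 / (m + ½) nm.
m=3: 948 nm (IR); m=4: 737 nm (visible); m=5: 603 nm (visible); m=6: 510 nm (visible); m=7: 442 nm (visible); m=8: 390 nm (visible); m=9: 349 nm (UV).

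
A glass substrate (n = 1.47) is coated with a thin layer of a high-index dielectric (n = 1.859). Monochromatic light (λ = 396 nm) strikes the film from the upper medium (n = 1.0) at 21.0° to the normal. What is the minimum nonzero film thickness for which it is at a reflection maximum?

Ray reflecting at the top interface goes from n = 1.0 toward n = 1.859: a half-wave phase shift.
Ray reflecting at the bottom interface goes from n = 1.859 toward n = 1.47: no phase shift.
Exactly one π shift → a net half-wave offset.
With one net inversion, constructive interference in reflection requires 2 n t cos θ_r = (m + ½) λ.
Snell's law: 1.0 sin 21.0° = 1.859 sin θ_r → sin θ_r = 0.193, cos θ_r = 0.981.
Minimum at m = 0: t = λ / (4 n cos θ_r) = 396 / (4 × 1.859 × 0.981) = 54.3 nm.

54.3 nm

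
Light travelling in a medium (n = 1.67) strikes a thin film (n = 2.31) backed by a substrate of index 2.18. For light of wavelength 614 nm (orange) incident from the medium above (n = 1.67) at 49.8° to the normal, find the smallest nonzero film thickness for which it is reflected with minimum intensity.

159 nm

Top surface (1.67 → 2.31): reflection off a higher-index medium gives a half-wave phase shift.
Ray reflecting at the bottom interface goes from n = 2.31 toward n = 2.18: no phase shift.
The two reflections differ by half a wavelength.
So the condition for destructive reflection is 2 n t cos θ_r = m λ.
Snell's law: 1.67 sin 49.8° = 2.31 sin θ_r → sin θ_r = 0.552, cos θ_r = 0.834.
Minimum nonzero at m = 1: t = λ / (2 n cos θ_r) = 614 / (2 × 2.31 × 0.834) = 159 nm.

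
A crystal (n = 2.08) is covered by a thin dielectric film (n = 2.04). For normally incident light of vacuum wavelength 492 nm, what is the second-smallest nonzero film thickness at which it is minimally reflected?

181 nm

Ray reflecting at the top interface goes from n = 1.0 toward n = 2.04: a half-wave phase shift.
Ray reflecting at the bottom interface goes from n = 2.04 toward n = 2.08: a half-wave phase shift.
Zero or two π shifts → no net half-wave offset.
So the condition for destructive reflection is 2 n t = (m + ½) λ.
The second-smallest nonzero thickness corresponds to m = 1: t = (m + ½) λ / (2 n) = 1.50 × 492 / (2 × 2.04) = 181 nm.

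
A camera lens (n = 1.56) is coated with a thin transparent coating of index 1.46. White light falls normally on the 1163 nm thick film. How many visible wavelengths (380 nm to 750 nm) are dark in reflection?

4

At the upper boundary (n = 1.0 to n = 1.46) the reflected ray undergoes a half-wave phase shift.
At the lower boundary (n = 1.46 to n = 1.56) the reflected ray undergoes a half-wave phase shift.
Net: no relative phase inversion (both shifts match).
With no net inversion, destructive interference in reflection requires 2 n t = (m + ½) λ.
λ = 2 n t / (m + ½) = 3396 / (m + ½) nm.
m=4: 755 nm (IR); m=5: 617 nm (visible); m=6: 522 nm (visible); m=7: 453 nm (visible); m=8: 400 nm (visible); m=9: 357 nm (UV).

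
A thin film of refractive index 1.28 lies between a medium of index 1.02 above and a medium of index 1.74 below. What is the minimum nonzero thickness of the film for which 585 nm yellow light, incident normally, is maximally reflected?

Top surface (1.02 → 1.28): reflection off a higher-index medium gives a half-wave phase shift.
At the lower boundary (n = 1.28 to n = 1.74) the reflected ray undergoes a half-wave phase shift.
Net: no relative phase inversion (both shifts match).
For strong reflection here: 2 n t = m λ.
Minimum nonzero at m = 1: t = λ / (2 n) = 585 / (2 × 1.28) = 229 nm.

229 nm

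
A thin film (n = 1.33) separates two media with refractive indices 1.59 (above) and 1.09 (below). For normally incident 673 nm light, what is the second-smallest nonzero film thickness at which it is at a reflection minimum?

At the upper boundary (n = 1.59 to n = 1.33) the reflected ray undergoes no phase shift.
Ray reflecting at the bottom interface goes from n = 1.33 toward n = 1.09: no phase shift.
Net: no relative phase inversion (both shifts match).
With no net inversion, destructive interference in reflection requires 2 n t = (m + ½) λ.
The second-smallest nonzero thickness corresponds to m = 1: t = (m + ½) λ / (2 n) = 1.50 × 673 / (2 × 1.33) = 380 nm.

380 nm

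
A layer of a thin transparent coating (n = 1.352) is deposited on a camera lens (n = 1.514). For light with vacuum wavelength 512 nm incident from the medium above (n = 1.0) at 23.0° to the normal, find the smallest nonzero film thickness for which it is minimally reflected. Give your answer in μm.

Top surface (1.0 → 1.352): reflection off a higher-index medium gives a half-wave phase shift.
Ray reflecting at the bottom interface goes from n = 1.352 toward n = 1.514: a half-wave phase shift.
The two reflections carry the same phase change, so no net offset.
For weak reflection here: 2 n t cos θ_r = (m + ½) λ.
Snell's law: 1.0 sin 23.0° = 1.352 sin θ_r → sin θ_r = 0.289, cos θ_r = 0.957.
Minimum at m = 0: t = λ / (4 n cos θ_r) = 512 / (4 × 1.352 × 0.957) = 98.9 nm.

0.0989 μm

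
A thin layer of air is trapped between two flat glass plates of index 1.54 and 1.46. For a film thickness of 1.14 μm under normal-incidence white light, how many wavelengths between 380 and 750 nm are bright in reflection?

3

Top surface (1.54 → 1.0): reflection off a lower-index medium gives no phase shift.
Ray reflecting at the bottom interface goes from n = 1.0 toward n = 1.46: a half-wave phase shift.
The two reflections differ by half a wavelength.
For maximum reflection here: 2 n t = (m + ½) λ.
λ = 2 n t / (m + ½) = 2280 / (m + ½) nm.
m=2: 912 nm (IR); m=3: 651 nm (visible); m=4: 507 nm (visible); m=5: 415 nm (visible); m=6: 351 nm (UV).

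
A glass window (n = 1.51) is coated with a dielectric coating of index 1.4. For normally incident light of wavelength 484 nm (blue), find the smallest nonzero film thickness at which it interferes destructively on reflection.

Ray reflecting at the top interface goes from n = 1.0 toward n = 1.4: a half-wave phase shift.
At the lower boundary (n = 1.4 to n = 1.51) the reflected ray undergoes a half-wave phase shift.
The two reflections carry the same phase change, so no net offset.
For dark reflection here: 2 n t = (m + ½) λ.
Minimum at m = 0: t = λ / (4 n) = 484 / (4 × 1.4) = 86.4 nm.

86.4 nm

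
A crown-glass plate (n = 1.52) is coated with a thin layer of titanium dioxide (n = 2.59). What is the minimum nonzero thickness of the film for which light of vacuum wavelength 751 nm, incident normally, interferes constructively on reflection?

Top surface (1.0 → 2.59): reflection off a higher-index medium gives a half-wave phase shift.
Ray reflecting at the bottom interface goes from n = 2.59 toward n = 1.52: no phase shift.
Exactly one π shift → a net half-wave offset.
So the condition for constructive reflection is 2 n t = (m + ½) λ.
Minimum at m = 0: t = λ / (4 n) = 751 / (4 × 2.59) = 72.5 nm.

72.5 nm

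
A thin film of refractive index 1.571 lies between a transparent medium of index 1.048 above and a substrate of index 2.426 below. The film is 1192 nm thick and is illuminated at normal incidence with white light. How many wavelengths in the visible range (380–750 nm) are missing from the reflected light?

5

Ray reflecting at the top interface goes from n = 1.048 toward n = 1.571: a half-wave phase shift.
Ray reflecting at the bottom interface goes from n = 1.571 toward n = 2.426: a half-wave phase shift.
Net: no relative phase inversion (both shifts match).
So the condition for destructive reflection is 2 n t = (m + ½) λ.
λ = 2 n t / (m + ½) = 3745 / (m + ½) nm.
m=4: 832 nm (IR); m=5: 681 nm (visible); m=6: 576 nm (visible); m=7: 499 nm (visible); m=8: 441 nm (visible); m=9: 394 nm (visible); m=10: 357 nm (UV).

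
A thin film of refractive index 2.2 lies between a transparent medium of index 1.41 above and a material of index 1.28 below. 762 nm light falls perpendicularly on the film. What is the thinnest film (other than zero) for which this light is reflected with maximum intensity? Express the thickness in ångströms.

866 Å

Top surface (1.41 → 2.2): reflection off a higher-index medium gives a half-wave phase shift.
Ray reflecting at the bottom interface goes from n = 2.2 toward n = 1.28: no phase shift.
The two reflections differ by half a wavelength.
So the condition for constructive reflection is 2 n t = (m + ½) λ.
Minimum at m = 0: t = λ / (4 n) = 762 / (4 × 2.2) = 86.6 nm.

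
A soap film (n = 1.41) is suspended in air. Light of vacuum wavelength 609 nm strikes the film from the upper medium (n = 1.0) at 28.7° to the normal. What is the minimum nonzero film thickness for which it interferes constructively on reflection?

Ray reflecting at the top interface goes from n = 1.0 toward n = 1.41: a half-wave phase shift.
Bottom surface (1.41 → 1.0): reflection off a lower-index medium gives no phase shift.
The two reflections differ by half a wavelength.
With one net inversion, constructive interference in reflection requires 2 n t cos θ_r = (m + ½) λ.
Snell's law: 1.0 sin 28.7° = 1.41 sin θ_r → sin θ_r = 0.341, cos θ_r = 0.940.
Minimum at m = 0: t = λ / (4 n cos θ_r) = 609 / (4 × 1.41 × 0.940) = 115 nm.

115 nm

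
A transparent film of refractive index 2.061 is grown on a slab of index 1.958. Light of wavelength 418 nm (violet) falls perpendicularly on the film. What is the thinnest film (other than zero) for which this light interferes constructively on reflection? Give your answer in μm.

Top surface (1.0 → 2.061): reflection off a higher-index medium gives a half-wave phase shift.
Bottom surface (2.061 → 1.958): reflection off a lower-index medium gives no phase shift.
The two reflections differ by half a wavelength.
With one net inversion, constructive interference in reflection requires 2 n t = (m + ½) λ.
Minimum at m = 0: t = λ / (4 n) = 418 / (4 × 2.061) = 50.7 nm.

0.0507 μm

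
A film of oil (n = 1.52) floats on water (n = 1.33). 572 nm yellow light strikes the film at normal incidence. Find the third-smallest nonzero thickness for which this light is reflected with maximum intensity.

At the upper boundary (n = 1.0 to n = 1.52) the reflected ray undergoes a half-wave phase shift.
Ray reflecting at the bottom interface goes from n = 1.52 toward n = 1.33: no phase shift.
The two reflections differ by half a wavelength.
So the condition for constructive reflection is 2 n t = (m + ½) λ.
The third-smallest nonzero thickness corresponds to m = 2: t = (m + ½) λ / (2 n) = 2.50 × 572 / (2 × 1.52) = 470 nm.

470 nm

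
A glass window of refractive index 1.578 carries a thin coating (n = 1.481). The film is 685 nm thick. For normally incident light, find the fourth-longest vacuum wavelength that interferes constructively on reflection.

Top surface (1.0 → 1.481): reflection off a higher-index medium gives a half-wave phase shift.
At the lower boundary (n = 1.481 to n = 1.578) the reflected ray undergoes a half-wave phase shift.
Zero or two π shifts → no net half-wave offset.
For maximum reflection here: 2 n t = m λ.
λ = 2 n t / m. The fourth-longest wavelength is m = 4: λ = 2 × 1.481 × 685 / 4.00 = 507 nm.

507 nm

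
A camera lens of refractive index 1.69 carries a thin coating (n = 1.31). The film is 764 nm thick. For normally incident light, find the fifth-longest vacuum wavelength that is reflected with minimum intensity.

Ray reflecting at the top interface goes from n = 1.0 toward n = 1.31: a half-wave phase shift.
At the lower boundary (n = 1.31 to n = 1.69) the reflected ray undergoes a half-wave phase shift.
Net: no relative phase inversion (both shifts match).
So the condition for destructive reflection is 2 n t = (m + ½) λ.
λ = 2 n t / (m + ½). The fifth-longest wavelength is m = 4: λ = 2 × 1.31 × 764 / 4.50 = 445 nm.

445 nm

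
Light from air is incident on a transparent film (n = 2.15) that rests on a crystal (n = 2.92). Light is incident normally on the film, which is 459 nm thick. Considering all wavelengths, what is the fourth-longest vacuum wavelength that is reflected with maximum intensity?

Ray reflecting at the top interface goes from n = 1.0 toward n = 2.15: a half-wave phase shift.
Bottom surface (2.15 → 2.92): reflection off a higher-index medium gives a half-wave phase shift.
Net: no relative phase inversion (both shifts match).
With no net inversion, constructive interference in reflection requires 2 n t = m λ.
λ = 2 n t / m. The fourth-longest wavelength is m = 4: λ = 2 × 2.15 × 459 / 4.00 = 493 nm.

493 nm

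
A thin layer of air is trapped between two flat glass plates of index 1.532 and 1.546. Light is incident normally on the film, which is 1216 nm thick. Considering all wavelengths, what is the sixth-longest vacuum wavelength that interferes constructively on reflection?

At the upper boundary (n = 1.532 to n = 1.0) the reflected ray undergoes no phase shift.
Bottom surface (1.0 → 1.546): reflection off a higher-index medium gives a half-wave phase shift.
Exactly one π shift → a net half-wave offset.
For strong reflection here: 2 n t = (m + ½) λ.
λ = 2 n t / (m + ½). The sixth-longest wavelength is m = 5: λ = 2 × 1.0 × 1216 / 5.50 = 442 nm.

442 nm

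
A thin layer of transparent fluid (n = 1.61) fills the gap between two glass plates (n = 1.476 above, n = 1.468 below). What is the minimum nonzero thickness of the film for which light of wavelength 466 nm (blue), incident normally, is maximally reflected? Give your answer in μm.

0.0724 μm

At the upper boundary (n = 1.476 to n = 1.61) the reflected ray undergoes a half-wave phase shift.
Bottom surface (1.61 → 1.468): reflection off a lower-index medium gives no phase shift.
The two reflections differ by half a wavelength.
So the condition for constructive reflection is 2 n t = (m + ½) λ.
Minimum at m = 0: t = λ / (4 n) = 466 / (4 × 1.61) = 72.4 nm.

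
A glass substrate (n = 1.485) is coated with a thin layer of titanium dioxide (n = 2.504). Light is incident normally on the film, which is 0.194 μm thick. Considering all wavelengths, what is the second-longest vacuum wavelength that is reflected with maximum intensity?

648 nm

At the upper boundary (n = 1.0 to n = 2.504) the reflected ray undergoes a half-wave phase shift.
Bottom surface (2.504 → 1.485): reflection off a lower-index medium gives no phase shift.
Exactly one π shift → a net half-wave offset.
So the condition for constructive reflection is 2 n t = (m + ½) λ.
λ = 2 n t / (m + ½). The second-longest wavelength is m = 1: λ = 2 × 2.504 × 194 / 1.50 = 648 nm.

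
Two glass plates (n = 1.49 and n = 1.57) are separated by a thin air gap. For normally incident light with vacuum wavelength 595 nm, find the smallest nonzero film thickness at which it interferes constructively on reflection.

149 nm

Top surface (1.49 → 1.0): reflection off a lower-index medium gives no phase shift.
Ray reflecting at the bottom interface goes from n = 1.0 toward n = 1.57: a half-wave phase shift.
Exactly one π shift → a net half-wave offset.
With one net inversion, constructive interference in reflection requires 2 n t = (m + ½) λ.
Minimum at m = 0: t = λ / (4 n) = 595 / (4 × 1.0) = 149 nm.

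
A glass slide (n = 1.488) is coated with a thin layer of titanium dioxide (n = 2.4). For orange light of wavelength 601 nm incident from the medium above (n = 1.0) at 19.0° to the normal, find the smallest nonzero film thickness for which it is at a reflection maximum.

63.2 nm

Top surface (1.0 → 2.4): reflection off a higher-index medium gives a half-wave phase shift.
Bottom surface (2.4 → 1.488): reflection off a lower-index medium gives no phase shift.
Exactly one π shift → a net half-wave offset.
With one net inversion, constructive interference in reflection requires 2 n t cos θ_r = (m + ½) λ.
Snell's law: 1.0 sin 19.0° = 2.4 sin θ_r → sin θ_r = 0.136, cos θ_r = 0.991.
Minimum at m = 0: t = λ / (4 n cos θ_r) = 601 / (4 × 2.4 × 0.991) = 63.2 nm.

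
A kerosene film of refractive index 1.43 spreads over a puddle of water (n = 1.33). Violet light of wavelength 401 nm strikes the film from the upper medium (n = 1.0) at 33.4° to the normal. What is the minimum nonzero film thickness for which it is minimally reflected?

Ray reflecting at the top interface goes from n = 1.0 toward n = 1.43: a half-wave phase shift.
Ray reflecting at the bottom interface goes from n = 1.43 toward n = 1.33: no phase shift.
Net: one phase inversion between the two reflected rays.
For weak reflection here: 2 n t cos θ_r = m λ.
Snell's law: 1.0 sin 33.4° = 1.43 sin θ_r → sin θ_r = 0.385, cos θ_r = 0.923.
Minimum nonzero at m = 1: t = λ / (2 n cos θ_r) = 401 / (2 × 1.43 × 0.923) = 152 nm.

152 nm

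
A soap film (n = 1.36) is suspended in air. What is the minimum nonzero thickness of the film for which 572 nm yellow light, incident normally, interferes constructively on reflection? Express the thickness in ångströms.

Ray reflecting at the top interface goes from n = 1.0 toward n = 1.36: a half-wave phase shift.
Bottom surface (1.36 → 1.0): reflection off a lower-index medium gives no phase shift.
Net: one phase inversion between the two reflected rays.
For strong reflection here: 2 n t = (m + ½) λ.
Minimum at m = 0: t = λ / (4 n) = 572 / (4 × 1.36) = 105 nm.

1051 Å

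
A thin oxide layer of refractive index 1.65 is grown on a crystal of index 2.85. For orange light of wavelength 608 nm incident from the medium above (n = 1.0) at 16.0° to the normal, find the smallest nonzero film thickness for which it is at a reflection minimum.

93.4 nm

Top surface (1.0 → 1.65): reflection off a higher-index medium gives a half-wave phase shift.
Bottom surface (1.65 → 2.85): reflection off a higher-index medium gives a half-wave phase shift.
The two reflections carry the same phase change, so no net offset.
For minimum reflection here: 2 n t cos θ_r = (m + ½) λ.
Snell's law: 1.0 sin 16.0° = 1.65 sin θ_r → sin θ_r = 0.167, cos θ_r = 0.986.
Minimum at m = 0: t = λ / (4 n cos θ_r) = 608 / (4 × 1.65 × 0.986) = 93.4 nm.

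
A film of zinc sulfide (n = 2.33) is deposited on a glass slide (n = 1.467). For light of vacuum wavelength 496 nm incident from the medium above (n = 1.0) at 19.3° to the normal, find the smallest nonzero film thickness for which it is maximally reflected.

53.8 nm

Ray reflecting at the top interface goes from n = 1.0 toward n = 2.33: a half-wave phase shift.
Ray reflecting at the bottom interface goes from n = 2.33 toward n = 1.467: no phase shift.
Exactly one π shift → a net half-wave offset.
With one net inversion, constructive interference in reflection requires 2 n t cos θ_r = (m + ½) λ.
Snell's law: 1.0 sin 19.3° = 2.33 sin θ_r → sin θ_r = 0.142, cos θ_r = 0.990.
Minimum at m = 0: t = λ / (4 n cos θ_r) = 496 / (4 × 2.33 × 0.990) = 53.8 nm.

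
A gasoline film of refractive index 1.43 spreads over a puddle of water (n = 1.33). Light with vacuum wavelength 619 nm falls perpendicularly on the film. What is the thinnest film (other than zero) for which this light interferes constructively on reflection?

Top surface (1.0 → 1.43): reflection off a higher-index medium gives a half-wave phase shift.
Bottom surface (1.43 → 1.33): reflection off a lower-index medium gives no phase shift.
Exactly one π shift → a net half-wave offset.
With one net inversion, constructive interference in reflection requires 2 n t = (m + ½) λ.
Minimum at m = 0: t = λ / (4 n) = 619 / (4 × 1.43) = 108 nm.

108 nm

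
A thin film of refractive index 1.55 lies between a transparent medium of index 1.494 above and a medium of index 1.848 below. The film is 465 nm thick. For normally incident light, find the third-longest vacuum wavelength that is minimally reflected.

Ray reflecting at the top interface goes from n = 1.494 toward n = 1.55: a half-wave phase shift.
At the lower boundary (n = 1.55 to n = 1.848) the reflected ray undergoes a half-wave phase shift.
Zero or two π shifts → no net half-wave offset.
For weak reflection here: 2 n t = (m + ½) λ.
λ = 2 n t / (m + ½). The third-longest wavelength is m = 2: λ = 2 × 1.55 × 465 / 2.50 = 577 nm.

577 nm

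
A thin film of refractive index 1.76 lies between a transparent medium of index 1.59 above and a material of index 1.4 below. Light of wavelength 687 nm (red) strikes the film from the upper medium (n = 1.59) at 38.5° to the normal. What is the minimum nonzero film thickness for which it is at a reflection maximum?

118 nm

Top surface (1.59 → 1.76): reflection off a higher-index medium gives a half-wave phase shift.
Bottom surface (1.76 → 1.4): reflection off a lower-index medium gives no phase shift.
Exactly one π shift → a net half-wave offset.
With one net inversion, constructive interference in reflection requires 2 n t cos θ_r = (m + ½) λ.
Snell's law: 1.59 sin 38.5° = 1.76 sin θ_r → sin θ_r = 0.562, cos θ_r = 0.827.
Minimum at m = 0: t = λ / (4 n cos θ_r) = 687 / (4 × 1.76 × 0.827) = 118 nm.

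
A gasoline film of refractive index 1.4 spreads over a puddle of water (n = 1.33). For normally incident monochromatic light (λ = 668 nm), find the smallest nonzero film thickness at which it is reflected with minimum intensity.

239 nm

Ray reflecting at the top interface goes from n = 1.0 toward n = 1.4: a half-wave phase shift.
Bottom surface (1.4 → 1.33): reflection off a lower-index medium gives no phase shift.
The two reflections differ by half a wavelength.
For dark reflection here: 2 n t = m λ.
Minimum nonzero at m = 1: t = λ / (2 n) = 668 / (2 × 1.4) = 239 nm.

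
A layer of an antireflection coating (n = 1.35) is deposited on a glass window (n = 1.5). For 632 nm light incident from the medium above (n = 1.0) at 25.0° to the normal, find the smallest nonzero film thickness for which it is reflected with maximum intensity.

At the upper boundary (n = 1.0 to n = 1.35) the reflected ray undergoes a half-wave phase shift.
Bottom surface (1.35 → 1.5): reflection off a higher-index medium gives a half-wave phase shift.
Net: no relative phase inversion (both shifts match).
For bright reflection here: 2 n t cos θ_r = m λ.
Snell's law: 1.0 sin 25.0° = 1.35 sin θ_r → sin θ_r = 0.313, cos θ_r = 0.950.
Minimum nonzero at m = 1: t = λ / (2 n cos θ_r) = 632 / (2 × 1.35 × 0.950) = 246 nm.

246 nm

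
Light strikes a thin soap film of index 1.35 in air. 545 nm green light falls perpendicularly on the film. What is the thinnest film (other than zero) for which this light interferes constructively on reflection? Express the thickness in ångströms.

At the upper boundary (n = 1.0 to n = 1.35) the reflected ray undergoes a half-wave phase shift.
At the lower boundary (n = 1.35 to n = 1.0) the reflected ray undergoes no phase shift.
Exactly one π shift → a net half-wave offset.
For strong reflection here: 2 n t = (m + ½) λ.
Minimum at m = 0: t = λ / (4 n) = 545 / (4 × 1.35) = 101 nm.

1009 Å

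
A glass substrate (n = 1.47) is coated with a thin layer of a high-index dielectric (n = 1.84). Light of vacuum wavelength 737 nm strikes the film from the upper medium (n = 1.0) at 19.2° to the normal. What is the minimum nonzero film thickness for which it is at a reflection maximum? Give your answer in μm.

0.102 μm

Ray reflecting at the top interface goes from n = 1.0 toward n = 1.84: a half-wave phase shift.
At the lower boundary (n = 1.84 to n = 1.47) the reflected ray undergoes no phase shift.
Net: one phase inversion between the two reflected rays.
With one net inversion, constructive interference in reflection requires 2 n t cos θ_r = (m + ½) λ.
Snell's law: 1.0 sin 19.2° = 1.84 sin θ_r → sin θ_r = 0.179, cos θ_r = 0.984.
Minimum at m = 0: t = λ / (4 n cos θ_r) = 737 / (4 × 1.84 × 0.984) = 102 nm.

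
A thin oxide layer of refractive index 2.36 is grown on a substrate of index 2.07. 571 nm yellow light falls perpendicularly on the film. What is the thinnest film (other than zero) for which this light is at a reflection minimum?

Ray reflecting at the top interface goes from n = 1.0 toward n = 2.36: a half-wave phase shift.
Ray reflecting at the bottom interface goes from n = 2.36 toward n = 2.07: no phase shift.
Exactly one π shift → a net half-wave offset.
So the condition for destructive reflection is 2 n t = m λ.
Minimum nonzero at m = 1: t = λ / (2 n) = 571 / (2 × 2.36) = 121 nm.

121 nm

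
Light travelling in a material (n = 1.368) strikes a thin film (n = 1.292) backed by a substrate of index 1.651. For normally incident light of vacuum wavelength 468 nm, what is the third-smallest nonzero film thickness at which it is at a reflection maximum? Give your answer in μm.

0.453 μm

At the upper boundary (n = 1.368 to n = 1.292) the reflected ray undergoes no phase shift.
At the lower boundary (n = 1.292 to n = 1.651) the reflected ray undergoes a half-wave phase shift.
Net: one phase inversion between the two reflected rays.
So the condition for constructive reflection is 2 n t = (m + ½) λ.
The third-smallest nonzero thickness corresponds to m = 2: t = (m + ½) λ / (2 n) = 2.50 × 468 / (2 × 1.292) = 453 nm.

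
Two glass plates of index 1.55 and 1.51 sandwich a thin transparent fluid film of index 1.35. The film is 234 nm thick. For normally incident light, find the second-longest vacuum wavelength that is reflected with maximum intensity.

At the upper boundary (n = 1.55 to n = 1.35) the reflected ray undergoes no phase shift.
Bottom surface (1.35 → 1.51): reflection off a higher-index medium gives a half-wave phase shift.
The two reflections differ by half a wavelength.
With one net inversion, constructive interference in reflection requires 2 n t = (m + ½) λ.
λ = 2 n t / (m + ½). The second-longest wavelength is m = 1: λ = 2 × 1.35 × 234 / 1.50 = 421 nm.

421 nm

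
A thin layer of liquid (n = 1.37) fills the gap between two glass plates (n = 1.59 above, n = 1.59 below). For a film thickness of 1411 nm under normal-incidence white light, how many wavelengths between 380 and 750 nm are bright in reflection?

Ray reflecting at the top interface goes from n = 1.59 toward n = 1.37: no phase shift.
At the lower boundary (n = 1.37 to n = 1.59) the reflected ray undergoes a half-wave phase shift.
Net: one phase inversion between the two reflected rays.
So the condition for constructive reflection is 2 n t = (m + ½) λ.
λ = 2 n t / (m + ½) = 3866 / (m + ½) nm.
m=4: 859 nm (IR); m=5: 703 nm (visible); m=6: 595 nm (visible); m=7: 515 nm (visible); m=8: 455 nm (visible); m=9: 407 nm (visible); m=10: 368 nm (UV).

5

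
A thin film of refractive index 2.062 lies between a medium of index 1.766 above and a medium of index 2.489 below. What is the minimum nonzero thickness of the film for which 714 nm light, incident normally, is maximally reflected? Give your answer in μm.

Top surface (1.766 → 2.062): reflection off a higher-index medium gives a half-wave phase shift.
At the lower boundary (n = 2.062 to n = 2.489) the reflected ray undergoes a half-wave phase shift.
Net: no relative phase inversion (both shifts match).
For maximum reflection here: 2 n t = m λ.
Minimum nonzero at m = 1: t = λ / (2 n) = 714 / (2 × 2.062) = 173 nm.

0.173 μm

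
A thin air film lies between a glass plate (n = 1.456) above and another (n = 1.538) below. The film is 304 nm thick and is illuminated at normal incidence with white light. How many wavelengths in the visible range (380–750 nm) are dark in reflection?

Top surface (1.456 → 1.0): reflection off a lower-index medium gives no phase shift.
Bottom surface (1.0 → 1.538): reflection off a higher-index medium gives a half-wave phase shift.
Exactly one π shift → a net half-wave offset.
For dark reflection here: 2 n t = m λ.
λ = 2 n t / m = 608 / m nm.
m=1: 608 nm (visible); m=2: 304 nm (UV).

1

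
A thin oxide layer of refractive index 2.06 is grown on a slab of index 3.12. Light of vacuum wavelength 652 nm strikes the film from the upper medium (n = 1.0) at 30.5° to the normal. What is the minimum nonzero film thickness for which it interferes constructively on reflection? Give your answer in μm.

0.163 μm

Top surface (1.0 → 2.06): reflection off a higher-index medium gives a half-wave phase shift.
Ray reflecting at the bottom interface goes from n = 2.06 toward n = 3.12: a half-wave phase shift.
Net: no relative phase inversion (both shifts match).
With no net inversion, constructive interference in reflection requires 2 n t cos θ_r = m λ.
Snell's law: 1.0 sin 30.5° = 2.06 sin θ_r → sin θ_r = 0.246, cos θ_r = 0.969.
Minimum nonzero at m = 1: t = λ / (2 n cos θ_r) = 652 / (2 × 2.06 × 0.969) = 163 nm.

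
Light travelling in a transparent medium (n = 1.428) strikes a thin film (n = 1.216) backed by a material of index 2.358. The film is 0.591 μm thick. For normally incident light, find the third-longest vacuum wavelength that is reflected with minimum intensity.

479 nm

At the upper boundary (n = 1.428 to n = 1.216) the reflected ray undergoes no phase shift.
Ray reflecting at the bottom interface goes from n = 1.216 toward n = 2.358: a half-wave phase shift.
The two reflections differ by half a wavelength.
For weak reflection here: 2 n t = m λ.
λ = 2 n t / m. The third-longest wavelength is m = 3: λ = 2 × 1.216 × 591 / 3.00 = 479 nm.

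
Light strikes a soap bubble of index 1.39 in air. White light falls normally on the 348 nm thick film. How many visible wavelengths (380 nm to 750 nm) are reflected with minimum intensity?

At the upper boundary (n = 1.0 to n = 1.39) the reflected ray undergoes a half-wave phase shift.
Ray reflecting at the bottom interface goes from n = 1.39 toward n = 1.0: no phase shift.
The two reflections differ by half a wavelength.
So the condition for destructive reflection is 2 n t = m λ.
λ = 2 n t / m = 967 / m nm.
m=1: 967 nm (IR); m=2: 484 nm (visible); m=3: 322 nm (UV).

1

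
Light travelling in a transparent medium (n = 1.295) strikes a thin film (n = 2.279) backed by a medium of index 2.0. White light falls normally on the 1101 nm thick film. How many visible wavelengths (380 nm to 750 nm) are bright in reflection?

Top surface (1.295 → 2.279): reflection off a higher-index medium gives a half-wave phase shift.
At the lower boundary (n = 2.279 to n = 2.0) the reflected ray undergoes no phase shift.
Net: one phase inversion between the two reflected rays.
For strong reflection here: 2 n t = (m + ½) λ.
λ = 2 n t / (m + ½) = 5018 / (m + ½) nm.
m=6: 772 nm (IR); m=7: 669 nm (visible); m=8: 590 nm (visible); m=9: 528 nm (visible); m=10: 478 nm (visible); m=11: 436 nm (visible); m=12: 401 nm (visible); m=13: 372 nm (UV).

6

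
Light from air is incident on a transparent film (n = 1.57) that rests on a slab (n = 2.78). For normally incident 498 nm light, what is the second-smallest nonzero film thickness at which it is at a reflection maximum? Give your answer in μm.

0.317 μm

Top surface (1.0 → 1.57): reflection off a higher-index medium gives a half-wave phase shift.
Bottom surface (1.57 → 2.78): reflection off a higher-index medium gives a half-wave phase shift.
Net: no relative phase inversion (both shifts match).
So the condition for constructive reflection is 2 n t = m λ.
The second-smallest nonzero thickness corresponds to m = 2: t = m λ / (2 n) = 2.00 × 498 / (2 × 1.57) = 317 nm.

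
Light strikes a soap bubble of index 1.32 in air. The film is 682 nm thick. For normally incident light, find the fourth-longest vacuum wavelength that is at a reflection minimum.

450 nm

Ray reflecting at the top interface goes from n = 1.0 toward n = 1.32: a half-wave phase shift.
Ray reflecting at the bottom interface goes from n = 1.32 toward n = 1.0: no phase shift.
Net: one phase inversion between the two reflected rays.
With one net inversion, destructive interference in reflection requires 2 n t = m λ.
λ = 2 n t / m. The fourth-longest wavelength is m = 4: λ = 2 × 1.32 × 682 / 4.00 = 450 nm.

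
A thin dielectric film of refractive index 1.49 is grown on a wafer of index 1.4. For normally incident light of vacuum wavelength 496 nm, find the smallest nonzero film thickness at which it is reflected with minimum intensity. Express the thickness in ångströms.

Ray reflecting at the top interface goes from n = 1.0 toward n = 1.49: a half-wave phase shift.
At the lower boundary (n = 1.49 to n = 1.4) the reflected ray undergoes no phase shift.
Exactly one π shift → a net half-wave offset.
So the condition for destructive reflection is 2 n t = m λ.
Minimum nonzero at m = 1: t = λ / (2 n) = 496 / (2 × 1.49) = 166 nm.

1664 Å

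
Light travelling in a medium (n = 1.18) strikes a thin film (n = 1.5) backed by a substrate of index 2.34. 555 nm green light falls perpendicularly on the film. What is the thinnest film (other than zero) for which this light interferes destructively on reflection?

Ray reflecting at the top interface goes from n = 1.18 toward n = 1.5: a half-wave phase shift.
Ray reflecting at the bottom interface goes from n = 1.5 toward n = 2.34: a half-wave phase shift.
Zero or two π shifts → no net half-wave offset.
With no net inversion, destructive interference in reflection requires 2 n t = (m + ½) λ.
Minimum at m = 0: t = λ / (4 n) = 555 / (4 × 1.5) = 92.5 nm.

92.5 nm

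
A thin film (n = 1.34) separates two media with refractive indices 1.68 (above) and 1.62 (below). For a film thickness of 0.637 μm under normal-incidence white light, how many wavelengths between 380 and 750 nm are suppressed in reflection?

2

At the upper boundary (n = 1.68 to n = 1.34) the reflected ray undergoes no phase shift.
At the lower boundary (n = 1.34 to n = 1.62) the reflected ray undergoes a half-wave phase shift.
Net: one phase inversion between the two reflected rays.
So the condition for destructive reflection is 2 n t = m λ.
λ = 2 n t / m = 1707 / m nm.
m=2: 854 nm (IR); m=3: 569 nm (visible); m=4: 427 nm (visible); m=5: 341 nm (UV).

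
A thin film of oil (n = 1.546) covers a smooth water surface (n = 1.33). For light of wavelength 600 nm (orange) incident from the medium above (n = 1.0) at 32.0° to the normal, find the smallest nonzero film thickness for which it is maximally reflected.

Ray reflecting at the top interface goes from n = 1.0 toward n = 1.546: a half-wave phase shift.
Bottom surface (1.546 → 1.33): reflection off a lower-index medium gives no phase shift.
Exactly one π shift → a net half-wave offset.
For bright reflection here: 2 n t cos θ_r = (m + ½) λ.
Snell's law: 1.0 sin 32.0° = 1.546 sin θ_r → sin θ_r = 0.343, cos θ_r = 0.939.
Minimum at m = 0: t = λ / (4 n cos θ_r) = 600 / (4 × 1.546 × 0.939) = 103 nm.

103 nm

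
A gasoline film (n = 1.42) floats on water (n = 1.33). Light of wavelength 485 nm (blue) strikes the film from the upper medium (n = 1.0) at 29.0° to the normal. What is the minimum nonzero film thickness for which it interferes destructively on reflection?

Top surface (1.0 → 1.42): reflection off a higher-index medium gives a half-wave phase shift.
Ray reflecting at the bottom interface goes from n = 1.42 toward n = 1.33: no phase shift.
The two reflections differ by half a wavelength.
For dark reflection here: 2 n t cos θ_r = m λ.
Snell's law: 1.0 sin 29.0° = 1.42 sin θ_r → sin θ_r = 0.341, cos θ_r = 0.940.
Minimum nonzero at m = 1: t = λ / (2 n cos θ_r) = 485 / (2 × 1.42 × 0.940) = 182 nm.

182 nm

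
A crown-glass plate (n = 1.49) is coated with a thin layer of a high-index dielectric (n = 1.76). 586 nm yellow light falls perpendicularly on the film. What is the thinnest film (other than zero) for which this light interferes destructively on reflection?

Ray reflecting at the top interface goes from n = 1.0 toward n = 1.76: a half-wave phase shift.
Bottom surface (1.76 → 1.49): reflection off a lower-index medium gives no phase shift.
Exactly one π shift → a net half-wave offset.
For dark reflection here: 2 n t = m λ.
Minimum nonzero at m = 1: t = λ / (2 n) = 586 / (2 × 1.76) = 166 nm.

166 nm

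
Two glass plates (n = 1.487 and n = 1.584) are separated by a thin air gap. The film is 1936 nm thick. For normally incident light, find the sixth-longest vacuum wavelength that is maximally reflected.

Ray reflecting at the top interface goes from n = 1.487 toward n = 1.0: no phase shift.
At the lower boundary (n = 1.0 to n = 1.584) the reflected ray undergoes a half-wave phase shift.
Exactly one π shift → a net half-wave offset.
With one net inversion, constructive interference in reflection requires 2 n t = (m + ½) λ.
λ = 2 n t / (m + ½). The sixth-longest wavelength is m = 5: λ = 2 × 1.0 × 1936 / 5.50 = 704 nm.

704 nm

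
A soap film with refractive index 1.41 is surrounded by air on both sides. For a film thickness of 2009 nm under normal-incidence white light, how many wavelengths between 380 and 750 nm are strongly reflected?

7

Ray reflecting at the top interface goes from n = 1.0 toward n = 1.41: a half-wave phase shift.
Ray reflecting at the bottom interface goes from n = 1.41 toward n = 1.0: no phase shift.
The two reflections differ by half a wavelength.
With one net inversion, constructive interference in reflection requires 2 n t = (m + ½) λ.
λ = 2 n t / (m + ½) = 5665 / (m + ½) nm.
m=7: 755 nm (IR); m=8: 667 nm (visible); m=9: 596 nm (visible); m=10: 540 nm (visible); m=11: 493 nm (visible); m=12: 453 nm (visible); m=13: 420 nm (visible); m=14: 391 nm (visible); m=15: 366 nm (UV).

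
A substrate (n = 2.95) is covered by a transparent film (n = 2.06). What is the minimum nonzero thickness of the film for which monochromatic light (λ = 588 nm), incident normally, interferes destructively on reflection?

Top surface (1.0 → 2.06): reflection off a higher-index medium gives a half-wave phase shift.
At the lower boundary (n = 2.06 to n = 2.95) the reflected ray undergoes a half-wave phase shift.
Net: no relative phase inversion (both shifts match).
For weak reflection here: 2 n t = (m + ½) λ.
Minimum at m = 0: t = λ / (4 n) = 588 / (4 × 2.06) = 71.4 nm.

71.4 nm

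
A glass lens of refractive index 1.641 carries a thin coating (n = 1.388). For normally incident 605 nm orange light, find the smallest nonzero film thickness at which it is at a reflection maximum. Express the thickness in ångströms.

2179 Å

Top surface (1.0 → 1.388): reflection off a higher-index medium gives a half-wave phase shift.
At the lower boundary (n = 1.388 to n = 1.641) the reflected ray undergoes a half-wave phase shift.
Zero or two π shifts → no net half-wave offset.
So the condition for constructive reflection is 2 n t = m λ.
Minimum nonzero at m = 1: t = λ / (2 n) = 605 / (2 × 1.388) = 218 nm.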